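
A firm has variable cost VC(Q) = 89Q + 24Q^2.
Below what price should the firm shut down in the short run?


AVC(Q) = VC(Q)/Q = 89 + 24Q
AVC is increasing in Q, so minimum AVC is at Q -> 0+.
Min AVC = 89
The firm should shut down if P < 89.

89


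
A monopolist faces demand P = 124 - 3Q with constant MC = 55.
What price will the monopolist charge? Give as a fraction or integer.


MR = 124 - 6Q
Set MR = MC: 124 - 6Q = 55
Q* = 23/2
Substitute into demand:
P* = 124 - 3*23/2 = 179/2

179/2


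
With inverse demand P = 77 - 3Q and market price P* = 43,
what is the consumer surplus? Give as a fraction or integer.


Maximum willingness to pay (at Q=0): P_max = 77
Quantity demanded at P* = 43:
Q* = (77 - 43)/3 = 34/3
CS = (1/2) * Q* * (P_max - P*)
CS = (1/2) * 34/3 * (77 - 43)
CS = (1/2) * 34/3 * 34 = 578/3

578/3


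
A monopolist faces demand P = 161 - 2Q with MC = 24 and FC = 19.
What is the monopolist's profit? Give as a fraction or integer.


MR = MC: 161 - 4Q = 24
Q* = 137/4
P* = 161 - 2*137/4 = 185/2
Profit = (P* - MC)*Q* - FC
= (185/2 - 24)*137/4 - 19
= 137/2*137/4 - 19
= 18769/8 - 19 = 18617/8

18617/8


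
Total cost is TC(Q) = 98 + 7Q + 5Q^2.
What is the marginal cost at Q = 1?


MC = dTC/dQ = 7 + 2*5*Q
At Q = 1:
MC = 7 + 10*1
MC = 7 + 10 = 17

17


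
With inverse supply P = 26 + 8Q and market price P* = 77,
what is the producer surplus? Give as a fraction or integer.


Minimum supply price (at Q=0): P_min = 26
Quantity supplied at P* = 77:
Q* = (77 - 26)/8 = 51/8
PS = (1/2) * Q* * (P* - P_min)
PS = (1/2) * 51/8 * (77 - 26)
PS = (1/2) * 51/8 * 51 = 2601/16

2601/16


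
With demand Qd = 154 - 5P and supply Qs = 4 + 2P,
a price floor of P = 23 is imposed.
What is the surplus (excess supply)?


At P = 23:
Qd = 154 - 5*23 = 39
Qs = 4 + 2*23 = 50
Surplus = Qs - Qd = 50 - 39 = 11

11


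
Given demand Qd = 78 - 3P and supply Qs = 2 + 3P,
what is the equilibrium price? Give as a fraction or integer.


At equilibrium, Qd = Qs.
78 - 3P = 2 + 3P
78 - 2 = 3P + 3P
76 = 6P
P* = 76/6 = 38/3

38/3


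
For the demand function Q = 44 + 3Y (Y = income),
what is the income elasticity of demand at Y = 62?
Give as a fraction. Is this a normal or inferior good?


dQ/dY = 3
At Y = 62: Q = 44 + 3*62 = 230
Ey = (dQ/dY)(Y/Q) = 3 * 62 / 230 = 93/115
Since Ey > 0, this is a normal good.

93/115 (normal good)


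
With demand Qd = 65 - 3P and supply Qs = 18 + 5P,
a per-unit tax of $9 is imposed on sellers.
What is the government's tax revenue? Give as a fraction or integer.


With tax on sellers, new supply: Qs' = 18 + 5(P - 9)
= 5P - 27
New equilibrium quantity:
Q_new = 61/2
Tax revenue = tax * Q_new = 9 * 61/2 = 549/2

549/2


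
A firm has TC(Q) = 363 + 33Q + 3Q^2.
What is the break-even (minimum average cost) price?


AC(Q) = 363/Q + 33 + 3Q
To minimize: dAC/dQ = -363/Q^2 + 3 = 0
Q^2 = 363/3 = 121
Q* = 11
Min AC = 363/11 + 33 + 3*11
Min AC = 33 + 33 + 33 = 99

99


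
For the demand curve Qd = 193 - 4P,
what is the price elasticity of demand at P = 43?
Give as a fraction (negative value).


dQ/dP = -4
At P = 43: Q = 193 - 4*43 = 21
E = (dQ/dP)(P/Q) = (-4)(43/21) = -172/21

-172/21


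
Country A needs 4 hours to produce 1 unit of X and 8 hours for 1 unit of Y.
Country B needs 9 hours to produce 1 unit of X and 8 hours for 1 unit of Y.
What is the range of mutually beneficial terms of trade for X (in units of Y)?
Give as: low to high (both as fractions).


Opportunity cost of X for Country A = hours_X / hours_Y = 4/8 = 1/2 units of Y
Opportunity cost of X for Country B = hours_X / hours_Y = 9/8 = 9/8 units of Y
Terms of trade must be between the two opportunity costs.
Range: 1/2 to 9/8

1/2 to 9/8


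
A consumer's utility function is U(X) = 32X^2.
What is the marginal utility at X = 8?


MU = dU/dX = 32*2*X^(2-1)
MU = 64*X^1
At X = 8:
MU = 64 * 8^1
MU = 64 * 8 = 512

512


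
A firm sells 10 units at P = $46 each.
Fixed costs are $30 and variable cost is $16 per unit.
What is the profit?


Total Revenue = P * Q = 46 * 10 = $460
Total Cost = FC + VC*Q = 30 + 16*10 = $190
Profit = TR - TC = 460 - 190 = $270

$270


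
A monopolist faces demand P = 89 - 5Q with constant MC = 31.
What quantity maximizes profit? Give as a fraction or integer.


TR = P*Q = (89 - 5Q)Q = 89Q - 5Q^2
MR = dTR/dQ = 89 - 10Q
Set MR = MC:
89 - 10Q = 31
58 = 10Q
Q* = 58/10 = 29/5

29/5


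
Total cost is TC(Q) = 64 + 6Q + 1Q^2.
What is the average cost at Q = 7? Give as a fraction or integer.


TC(7) = 64 + 6*7 + 1*7^2
TC(7) = 64 + 42 + 49 = 155
AC = TC/Q = 155/7 = 155/7

155/7


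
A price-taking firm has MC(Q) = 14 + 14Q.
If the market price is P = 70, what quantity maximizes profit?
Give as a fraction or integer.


In perfect competition, profit is maximized where P = MC.
70 = 14 + 14Q
56 = 14Q
Q* = 56/14 = 4

4


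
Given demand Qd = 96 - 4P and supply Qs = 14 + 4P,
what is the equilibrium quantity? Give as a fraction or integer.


First find equilibrium price:
96 - 4P = 14 + 4P
P* = 82/8 = 41/4
Then substitute into demand:
Q* = 96 - 4 * 41/4 = 55

55


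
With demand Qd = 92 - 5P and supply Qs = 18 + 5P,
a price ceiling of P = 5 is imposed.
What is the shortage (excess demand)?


At P = 5:
Qd = 92 - 5*5 = 67
Qs = 18 + 5*5 = 43
Shortage = Qd - Qs = 67 - 43 = 24

24


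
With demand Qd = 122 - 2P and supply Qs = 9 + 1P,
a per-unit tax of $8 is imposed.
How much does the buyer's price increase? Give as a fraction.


With a per-unit tax, the buyer's price increase depends on relative slopes.
Supply slope: d = 1, Demand slope: b = 2
Buyer's price increase = d * tax / (b + d)
= 1 * 8 / (2 + 1)
= 8 / 3 = 8/3

8/3


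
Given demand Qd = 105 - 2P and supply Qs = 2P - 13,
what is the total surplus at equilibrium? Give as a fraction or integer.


Find equilibrium: 105 - 2P = 2P - 13
105 + 13 = 4P
P* = 118/4 = 59/2
Q* = 2*59/2 - 13 = 46
Inverse demand: P = 105/2 - Q/2, so P_max = 105/2
Inverse supply: P = 13/2 + Q/2, so P_min = 13/2
CS = (1/2) * 46 * (105/2 - 59/2) = 529
PS = (1/2) * 46 * (59/2 - 13/2) = 529
TS = CS + PS = 529 + 529 = 1058

1058


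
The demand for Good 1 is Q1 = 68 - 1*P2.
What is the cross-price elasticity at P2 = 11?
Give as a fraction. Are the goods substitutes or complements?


dQ1/dP2 = -1
At P2 = 11: Q1 = 68 - 1*11 = 57
Exy = (dQ1/dP2)(P2/Q1) = -1 * 11 / 57 = -11/57
Since Exy < 0, the goods are complements.

-11/57 (complements)


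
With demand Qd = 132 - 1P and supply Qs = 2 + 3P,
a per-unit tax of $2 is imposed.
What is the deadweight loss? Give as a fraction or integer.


Pre-tax equilibrium quantity: Q* = 199/2
Post-tax equilibrium quantity: Q_tax = 98
Reduction in quantity: Q* - Q_tax = 3/2
DWL = (1/2) * tax * (Q* - Q_tax)
DWL = (1/2) * 2 * 3/2 = 3/2

3/2


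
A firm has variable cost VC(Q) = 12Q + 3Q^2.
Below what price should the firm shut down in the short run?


AVC(Q) = VC(Q)/Q = 12 + 3Q
AVC is increasing in Q, so minimum AVC is at Q -> 0+.
Min AVC = 12
The firm should shut down if P < 12.

12


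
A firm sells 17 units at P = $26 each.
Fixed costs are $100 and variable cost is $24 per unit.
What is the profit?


Total Revenue = P * Q = 26 * 17 = $442
Total Cost = FC + VC*Q = 100 + 24*17 = $508
Profit = TR - TC = 442 - 508 = $-66

$-66


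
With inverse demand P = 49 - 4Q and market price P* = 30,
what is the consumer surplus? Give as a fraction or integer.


Maximum willingness to pay (at Q=0): P_max = 49
Quantity demanded at P* = 30:
Q* = (49 - 30)/4 = 19/4
CS = (1/2) * Q* * (P_max - P*)
CS = (1/2) * 19/4 * (49 - 30)
CS = (1/2) * 19/4 * 19 = 361/8

361/8


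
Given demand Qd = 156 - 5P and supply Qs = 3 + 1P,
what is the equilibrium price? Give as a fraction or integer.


At equilibrium, Qd = Qs.
156 - 5P = 3 + 1P
156 - 3 = 5P + 1P
153 = 6P
P* = 153/6 = 51/2

51/2


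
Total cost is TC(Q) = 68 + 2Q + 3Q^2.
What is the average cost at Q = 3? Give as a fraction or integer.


TC(3) = 68 + 2*3 + 3*3^2
TC(3) = 68 + 6 + 27 = 101
AC = TC/Q = 101/3 = 101/3

101/3


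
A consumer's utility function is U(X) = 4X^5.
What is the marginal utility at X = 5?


MU = dU/dX = 4*5*X^(5-1)
MU = 20*X^4
At X = 5:
MU = 20 * 5^4
MU = 20 * 625 = 12500

12500


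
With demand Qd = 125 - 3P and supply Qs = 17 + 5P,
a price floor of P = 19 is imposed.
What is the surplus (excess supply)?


At P = 19:
Qd = 125 - 3*19 = 68
Qs = 17 + 5*19 = 112
Surplus = Qs - Qd = 112 - 68 = 44

44


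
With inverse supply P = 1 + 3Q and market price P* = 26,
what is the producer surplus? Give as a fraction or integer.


Minimum supply price (at Q=0): P_min = 1
Quantity supplied at P* = 26:
Q* = (26 - 1)/3 = 25/3
PS = (1/2) * Q* * (P* - P_min)
PS = (1/2) * 25/3 * (26 - 1)
PS = (1/2) * 25/3 * 25 = 625/6

625/6


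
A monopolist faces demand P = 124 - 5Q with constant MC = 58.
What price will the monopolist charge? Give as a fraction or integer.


MR = 124 - 10Q
Set MR = MC: 124 - 10Q = 58
Q* = 33/5
Substitute into demand:
P* = 124 - 5*33/5 = 91

91


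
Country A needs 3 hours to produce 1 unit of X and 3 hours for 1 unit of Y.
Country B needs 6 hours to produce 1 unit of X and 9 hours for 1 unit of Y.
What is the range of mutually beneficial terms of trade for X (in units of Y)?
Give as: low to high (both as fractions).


Opportunity cost of X for Country A = hours_X / hours_Y = 3/3 = 1 units of Y
Opportunity cost of X for Country B = hours_X / hours_Y = 6/9 = 2/3 units of Y
Terms of trade must be between the two opportunity costs.
Range: 2/3 to 1

2/3 to 1


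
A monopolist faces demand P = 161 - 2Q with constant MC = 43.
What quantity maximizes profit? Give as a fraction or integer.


TR = P*Q = (161 - 2Q)Q = 161Q - 2Q^2
MR = dTR/dQ = 161 - 4Q
Set MR = MC:
161 - 4Q = 43
118 = 4Q
Q* = 118/4 = 59/2

59/2


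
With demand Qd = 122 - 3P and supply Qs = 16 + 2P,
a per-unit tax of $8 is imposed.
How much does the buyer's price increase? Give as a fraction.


With a per-unit tax, the buyer's price increase depends on relative slopes.
Supply slope: d = 2, Demand slope: b = 3
Buyer's price increase = d * tax / (b + d)
= 2 * 8 / (3 + 2)
= 16 / 5 = 16/5

16/5


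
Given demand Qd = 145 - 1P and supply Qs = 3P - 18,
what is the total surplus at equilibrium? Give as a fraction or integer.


Find equilibrium: 145 - 1P = 3P - 18
145 + 18 = 4P
P* = 163/4 = 163/4
Q* = 3*163/4 - 18 = 417/4
Inverse demand: P = 145 - Q/1, so P_max = 145
Inverse supply: P = 6 + Q/3, so P_min = 6
CS = (1/2) * 417/4 * (145 - 163/4) = 173889/32
PS = (1/2) * 417/4 * (163/4 - 6) = 57963/32
TS = CS + PS = 173889/32 + 57963/32 = 57963/8

57963/8


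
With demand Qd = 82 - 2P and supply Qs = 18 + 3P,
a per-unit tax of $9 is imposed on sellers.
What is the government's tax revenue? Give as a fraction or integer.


With tax on sellers, new supply: Qs' = 18 + 3(P - 9)
= 3P - 9
New equilibrium quantity:
Q_new = 228/5
Tax revenue = tax * Q_new = 9 * 228/5 = 2052/5

2052/5


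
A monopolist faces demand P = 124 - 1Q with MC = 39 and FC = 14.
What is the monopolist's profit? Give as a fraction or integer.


MR = MC: 124 - 2Q = 39
Q* = 85/2
P* = 124 - 1*85/2 = 163/2
Profit = (P* - MC)*Q* - FC
= (163/2 - 39)*85/2 - 14
= 85/2*85/2 - 14
= 7225/4 - 14 = 7169/4

7169/4


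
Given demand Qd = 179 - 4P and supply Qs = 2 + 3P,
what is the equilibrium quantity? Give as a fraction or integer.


First find equilibrium price:
179 - 4P = 2 + 3P
P* = 177/7 = 177/7
Then substitute into demand:
Q* = 179 - 4 * 177/7 = 545/7

545/7


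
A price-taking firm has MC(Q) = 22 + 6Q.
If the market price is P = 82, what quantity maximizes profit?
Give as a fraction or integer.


In perfect competition, profit is maximized where P = MC.
82 = 22 + 6Q
60 = 6Q
Q* = 60/6 = 10

10


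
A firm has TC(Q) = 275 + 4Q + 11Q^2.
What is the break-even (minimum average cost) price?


AC(Q) = 275/Q + 4 + 11Q
To minimize: dAC/dQ = -275/Q^2 + 11 = 0
Q^2 = 275/11 = 25
Q* = 5
Min AC = 275/5 + 4 + 11*5
Min AC = 55 + 4 + 55 = 114

114


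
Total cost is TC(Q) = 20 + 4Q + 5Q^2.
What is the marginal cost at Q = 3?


MC = dTC/dQ = 4 + 2*5*Q
At Q = 3:
MC = 4 + 10*3
MC = 4 + 30 = 34

34


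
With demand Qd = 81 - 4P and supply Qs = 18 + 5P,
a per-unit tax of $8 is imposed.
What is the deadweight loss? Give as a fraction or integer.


Pre-tax equilibrium quantity: Q* = 53
Post-tax equilibrium quantity: Q_tax = 317/9
Reduction in quantity: Q* - Q_tax = 160/9
DWL = (1/2) * tax * (Q* - Q_tax)
DWL = (1/2) * 8 * 160/9 = 640/9

640/9


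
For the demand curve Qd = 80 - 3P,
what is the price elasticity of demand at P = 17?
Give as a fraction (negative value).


dQ/dP = -3
At P = 17: Q = 80 - 3*17 = 29
E = (dQ/dP)(P/Q) = (-3)(17/29) = -51/29

-51/29


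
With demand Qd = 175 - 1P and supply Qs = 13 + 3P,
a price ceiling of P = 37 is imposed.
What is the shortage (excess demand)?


At P = 37:
Qd = 175 - 1*37 = 138
Qs = 13 + 3*37 = 124
Shortage = Qd - Qs = 138 - 124 = 14

14


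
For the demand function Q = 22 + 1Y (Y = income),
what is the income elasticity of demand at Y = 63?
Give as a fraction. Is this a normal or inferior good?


dQ/dY = 1
At Y = 63: Q = 22 + 1*63 = 85
Ey = (dQ/dY)(Y/Q) = 1 * 63 / 85 = 63/85
Since Ey > 0, this is a normal good.

63/85 (normal good)


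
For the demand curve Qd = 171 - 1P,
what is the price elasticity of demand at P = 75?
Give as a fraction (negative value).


dQ/dP = -1
At P = 75: Q = 171 - 1*75 = 96
E = (dQ/dP)(P/Q) = (-1)(75/96) = -25/32

-25/32


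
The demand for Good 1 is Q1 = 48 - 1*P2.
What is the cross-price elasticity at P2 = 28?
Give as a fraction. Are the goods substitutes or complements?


dQ1/dP2 = -1
At P2 = 28: Q1 = 48 - 1*28 = 20
Exy = (dQ1/dP2)(P2/Q1) = -1 * 28 / 20 = -7/5
Since Exy < 0, the goods are complements.

-7/5 (complements)


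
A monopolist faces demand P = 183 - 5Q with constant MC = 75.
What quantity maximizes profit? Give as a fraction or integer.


TR = P*Q = (183 - 5Q)Q = 183Q - 5Q^2
MR = dTR/dQ = 183 - 10Q
Set MR = MC:
183 - 10Q = 75
108 = 10Q
Q* = 108/10 = 54/5

54/5


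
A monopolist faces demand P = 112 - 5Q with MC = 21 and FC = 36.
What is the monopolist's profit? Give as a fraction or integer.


MR = MC: 112 - 10Q = 21
Q* = 91/10
P* = 112 - 5*91/10 = 133/2
Profit = (P* - MC)*Q* - FC
= (133/2 - 21)*91/10 - 36
= 91/2*91/10 - 36
= 8281/20 - 36 = 7561/20

7561/20


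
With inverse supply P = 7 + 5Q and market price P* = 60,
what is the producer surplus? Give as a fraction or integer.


Minimum supply price (at Q=0): P_min = 7
Quantity supplied at P* = 60:
Q* = (60 - 7)/5 = 53/5
PS = (1/2) * Q* * (P* - P_min)
PS = (1/2) * 53/5 * (60 - 7)
PS = (1/2) * 53/5 * 53 = 2809/10

2809/10


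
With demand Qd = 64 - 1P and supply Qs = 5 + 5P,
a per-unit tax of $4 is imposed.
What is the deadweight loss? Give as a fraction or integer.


Pre-tax equilibrium quantity: Q* = 325/6
Post-tax equilibrium quantity: Q_tax = 305/6
Reduction in quantity: Q* - Q_tax = 10/3
DWL = (1/2) * tax * (Q* - Q_tax)
DWL = (1/2) * 4 * 10/3 = 20/3

20/3


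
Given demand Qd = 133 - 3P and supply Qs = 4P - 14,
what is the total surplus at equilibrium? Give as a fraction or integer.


Find equilibrium: 133 - 3P = 4P - 14
133 + 14 = 7P
P* = 147/7 = 21
Q* = 4*21 - 14 = 70
Inverse demand: P = 133/3 - Q/3, so P_max = 133/3
Inverse supply: P = 7/2 + Q/4, so P_min = 7/2
CS = (1/2) * 70 * (133/3 - 21) = 2450/3
PS = (1/2) * 70 * (21 - 7/2) = 1225/2
TS = CS + PS = 2450/3 + 1225/2 = 8575/6

8575/6


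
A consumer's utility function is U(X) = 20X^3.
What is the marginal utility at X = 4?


MU = dU/dX = 20*3*X^(3-1)
MU = 60*X^2
At X = 4:
MU = 60 * 4^2
MU = 60 * 16 = 960

960


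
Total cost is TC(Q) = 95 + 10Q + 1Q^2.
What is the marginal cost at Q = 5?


MC = dTC/dQ = 10 + 2*1*Q
At Q = 5:
MC = 10 + 2*5
MC = 10 + 10 = 20

20


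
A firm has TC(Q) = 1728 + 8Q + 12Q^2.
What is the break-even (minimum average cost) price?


AC(Q) = 1728/Q + 8 + 12Q
To minimize: dAC/dQ = -1728/Q^2 + 12 = 0
Q^2 = 1728/12 = 144
Q* = 12
Min AC = 1728/12 + 8 + 12*12
Min AC = 144 + 8 + 144 = 296

296


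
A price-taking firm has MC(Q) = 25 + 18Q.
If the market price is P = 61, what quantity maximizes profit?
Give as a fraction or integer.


In perfect competition, profit is maximized where P = MC.
61 = 25 + 18Q
36 = 18Q
Q* = 36/18 = 2

2


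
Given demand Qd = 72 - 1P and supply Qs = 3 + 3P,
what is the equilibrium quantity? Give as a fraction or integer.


First find equilibrium price:
72 - 1P = 3 + 3P
P* = 69/4 = 69/4
Then substitute into demand:
Q* = 72 - 1 * 69/4 = 219/4

219/4


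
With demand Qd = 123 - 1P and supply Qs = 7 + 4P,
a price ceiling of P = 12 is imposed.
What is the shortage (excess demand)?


At P = 12:
Qd = 123 - 1*12 = 111
Qs = 7 + 4*12 = 55
Shortage = Qd - Qs = 111 - 55 = 56

56


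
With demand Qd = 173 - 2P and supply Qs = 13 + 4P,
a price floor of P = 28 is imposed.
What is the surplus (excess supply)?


At P = 28:
Qd = 173 - 2*28 = 117
Qs = 13 + 4*28 = 125
Surplus = Qs - Qd = 125 - 117 = 8

8


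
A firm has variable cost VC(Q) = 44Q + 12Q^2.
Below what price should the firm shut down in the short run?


AVC(Q) = VC(Q)/Q = 44 + 12Q
AVC is increasing in Q, so minimum AVC is at Q -> 0+.
Min AVC = 44
The firm should shut down if P < 44.

44


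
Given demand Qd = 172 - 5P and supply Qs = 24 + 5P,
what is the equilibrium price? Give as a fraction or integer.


At equilibrium, Qd = Qs.
172 - 5P = 24 + 5P
172 - 24 = 5P + 5P
148 = 10P
P* = 148/10 = 74/5

74/5


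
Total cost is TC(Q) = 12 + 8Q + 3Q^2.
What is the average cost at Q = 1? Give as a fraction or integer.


TC(1) = 12 + 8*1 + 3*1^2
TC(1) = 12 + 8 + 3 = 23
AC = TC/Q = 23/1 = 23

23


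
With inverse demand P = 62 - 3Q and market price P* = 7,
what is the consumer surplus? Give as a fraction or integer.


Maximum willingness to pay (at Q=0): P_max = 62
Quantity demanded at P* = 7:
Q* = (62 - 7)/3 = 55/3
CS = (1/2) * Q* * (P_max - P*)
CS = (1/2) * 55/3 * (62 - 7)
CS = (1/2) * 55/3 * 55 = 3025/6

3025/6


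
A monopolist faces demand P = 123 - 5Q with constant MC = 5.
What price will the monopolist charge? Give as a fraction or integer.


MR = 123 - 10Q
Set MR = MC: 123 - 10Q = 5
Q* = 59/5
Substitute into demand:
P* = 123 - 5*59/5 = 64

64


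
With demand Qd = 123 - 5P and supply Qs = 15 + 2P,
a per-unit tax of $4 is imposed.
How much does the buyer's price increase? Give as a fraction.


With a per-unit tax, the buyer's price increase depends on relative slopes.
Supply slope: d = 2, Demand slope: b = 5
Buyer's price increase = d * tax / (b + d)
= 2 * 4 / (5 + 2)
= 8 / 7 = 8/7

8/7


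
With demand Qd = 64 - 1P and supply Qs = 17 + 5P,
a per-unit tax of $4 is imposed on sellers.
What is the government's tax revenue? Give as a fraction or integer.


With tax on sellers, new supply: Qs' = 17 + 5(P - 4)
= 5P - 3
New equilibrium quantity:
Q_new = 317/6
Tax revenue = tax * Q_new = 4 * 317/6 = 634/3

634/3


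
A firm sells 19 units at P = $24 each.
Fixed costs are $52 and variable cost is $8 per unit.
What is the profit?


Total Revenue = P * Q = 24 * 19 = $456
Total Cost = FC + VC*Q = 52 + 8*19 = $204
Profit = TR - TC = 456 - 204 = $252

$252


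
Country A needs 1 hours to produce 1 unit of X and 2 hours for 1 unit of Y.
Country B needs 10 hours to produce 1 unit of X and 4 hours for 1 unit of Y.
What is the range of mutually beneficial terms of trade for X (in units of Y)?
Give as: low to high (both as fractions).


Opportunity cost of X for Country A = hours_X / hours_Y = 1/2 = 1/2 units of Y
Opportunity cost of X for Country B = hours_X / hours_Y = 10/4 = 5/2 units of Y
Terms of trade must be between the two opportunity costs.
Range: 1/2 to 5/2

1/2 to 5/2


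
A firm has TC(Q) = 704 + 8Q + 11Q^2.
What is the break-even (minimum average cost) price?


AC(Q) = 704/Q + 8 + 11Q
To minimize: dAC/dQ = -704/Q^2 + 11 = 0
Q^2 = 704/11 = 64
Q* = 8
Min AC = 704/8 + 8 + 11*8
Min AC = 88 + 8 + 88 = 184

184


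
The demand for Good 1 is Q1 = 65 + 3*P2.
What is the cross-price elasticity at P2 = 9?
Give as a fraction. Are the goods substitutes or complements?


dQ1/dP2 = 3
At P2 = 9: Q1 = 65 + 3*9 = 92
Exy = (dQ1/dP2)(P2/Q1) = 3 * 9 / 92 = 27/92
Since Exy > 0, the goods are substitutes.

27/92 (substitutes)


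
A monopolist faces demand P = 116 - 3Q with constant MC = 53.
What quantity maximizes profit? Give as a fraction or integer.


TR = P*Q = (116 - 3Q)Q = 116Q - 3Q^2
MR = dTR/dQ = 116 - 6Q
Set MR = MC:
116 - 6Q = 53
63 = 6Q
Q* = 63/6 = 21/2

21/2


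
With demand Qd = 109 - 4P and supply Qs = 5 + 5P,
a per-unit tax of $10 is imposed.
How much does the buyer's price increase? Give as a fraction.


With a per-unit tax, the buyer's price increase depends on relative slopes.
Supply slope: d = 5, Demand slope: b = 4
Buyer's price increase = d * tax / (b + d)
= 5 * 10 / (4 + 5)
= 50 / 9 = 50/9

50/9


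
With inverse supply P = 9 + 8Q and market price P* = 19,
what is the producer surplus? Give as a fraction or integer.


Minimum supply price (at Q=0): P_min = 9
Quantity supplied at P* = 19:
Q* = (19 - 9)/8 = 5/4
PS = (1/2) * Q* * (P* - P_min)
PS = (1/2) * 5/4 * (19 - 9)
PS = (1/2) * 5/4 * 10 = 25/4

25/4


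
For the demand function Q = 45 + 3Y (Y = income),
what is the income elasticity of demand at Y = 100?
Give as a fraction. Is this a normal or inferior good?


dQ/dY = 3
At Y = 100: Q = 45 + 3*100 = 345
Ey = (dQ/dY)(Y/Q) = 3 * 100 / 345 = 20/23
Since Ey > 0, this is a normal good.

20/23 (normal good)


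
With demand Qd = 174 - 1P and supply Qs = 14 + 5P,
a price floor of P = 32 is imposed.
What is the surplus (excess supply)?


At P = 32:
Qd = 174 - 1*32 = 142
Qs = 14 + 5*32 = 174
Surplus = Qs - Qd = 174 - 142 = 32

32


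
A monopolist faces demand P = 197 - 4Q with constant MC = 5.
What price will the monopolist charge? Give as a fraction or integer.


MR = 197 - 8Q
Set MR = MC: 197 - 8Q = 5
Q* = 24
Substitute into demand:
P* = 197 - 4*24 = 101

101


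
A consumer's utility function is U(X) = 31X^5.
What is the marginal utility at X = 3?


MU = dU/dX = 31*5*X^(5-1)
MU = 155*X^4
At X = 3:
MU = 155 * 3^4
MU = 155 * 81 = 12555

12555


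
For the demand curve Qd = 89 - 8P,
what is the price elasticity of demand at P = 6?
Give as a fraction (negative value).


dQ/dP = -8
At P = 6: Q = 89 - 8*6 = 41
E = (dQ/dP)(P/Q) = (-8)(6/41) = -48/41

-48/41


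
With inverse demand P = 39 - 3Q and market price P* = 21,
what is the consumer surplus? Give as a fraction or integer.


Maximum willingness to pay (at Q=0): P_max = 39
Quantity demanded at P* = 21:
Q* = (39 - 21)/3 = 6
CS = (1/2) * Q* * (P_max - P*)
CS = (1/2) * 6 * (39 - 21)
CS = (1/2) * 6 * 18 = 54

54


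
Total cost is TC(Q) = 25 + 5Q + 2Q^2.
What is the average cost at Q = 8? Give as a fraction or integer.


TC(8) = 25 + 5*8 + 2*8^2
TC(8) = 25 + 40 + 128 = 193
AC = TC/Q = 193/8 = 193/8

193/8


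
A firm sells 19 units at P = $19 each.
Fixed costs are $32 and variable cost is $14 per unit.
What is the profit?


Total Revenue = P * Q = 19 * 19 = $361
Total Cost = FC + VC*Q = 32 + 14*19 = $298
Profit = TR - TC = 361 - 298 = $63

$63


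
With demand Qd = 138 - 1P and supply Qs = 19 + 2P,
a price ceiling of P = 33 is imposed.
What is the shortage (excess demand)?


At P = 33:
Qd = 138 - 1*33 = 105
Qs = 19 + 2*33 = 85
Shortage = Qd - Qs = 105 - 85 = 20

20


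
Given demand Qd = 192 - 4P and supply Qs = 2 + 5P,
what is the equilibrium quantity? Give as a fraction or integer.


First find equilibrium price:
192 - 4P = 2 + 5P
P* = 190/9 = 190/9
Then substitute into demand:
Q* = 192 - 4 * 190/9 = 968/9

968/9


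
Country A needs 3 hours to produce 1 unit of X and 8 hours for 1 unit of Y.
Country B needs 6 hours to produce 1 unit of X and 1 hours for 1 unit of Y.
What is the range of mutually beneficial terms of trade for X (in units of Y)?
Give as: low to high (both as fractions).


Opportunity cost of X for Country A = hours_X / hours_Y = 3/8 = 3/8 units of Y
Opportunity cost of X for Country B = hours_X / hours_Y = 6/1 = 6 units of Y
Terms of trade must be between the two opportunity costs.
Range: 3/8 to 6

3/8 to 6


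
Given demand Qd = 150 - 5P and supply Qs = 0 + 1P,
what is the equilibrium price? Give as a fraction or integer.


At equilibrium, Qd = Qs.
150 - 5P = 0 + 1P
150 - 0 = 5P + 1P
150 = 6P
P* = 150/6 = 25

25


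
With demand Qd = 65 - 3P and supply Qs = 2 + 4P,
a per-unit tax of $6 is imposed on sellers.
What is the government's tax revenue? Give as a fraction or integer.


With tax on sellers, new supply: Qs' = 2 + 4(P - 6)
= 4P - 22
New equilibrium quantity:
Q_new = 194/7
Tax revenue = tax * Q_new = 6 * 194/7 = 1164/7

1164/7


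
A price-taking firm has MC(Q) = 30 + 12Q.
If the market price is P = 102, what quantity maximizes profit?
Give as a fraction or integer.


In perfect competition, profit is maximized where P = MC.
102 = 30 + 12Q
72 = 12Q
Q* = 72/12 = 6

6


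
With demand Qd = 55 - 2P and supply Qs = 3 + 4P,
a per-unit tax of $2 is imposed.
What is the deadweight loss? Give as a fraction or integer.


Pre-tax equilibrium quantity: Q* = 113/3
Post-tax equilibrium quantity: Q_tax = 35
Reduction in quantity: Q* - Q_tax = 8/3
DWL = (1/2) * tax * (Q* - Q_tax)
DWL = (1/2) * 2 * 8/3 = 8/3

8/3


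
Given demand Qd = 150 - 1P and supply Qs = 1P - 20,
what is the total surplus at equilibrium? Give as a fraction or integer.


Find equilibrium: 150 - 1P = 1P - 20
150 + 20 = 2P
P* = 170/2 = 85
Q* = 1*85 - 20 = 65
Inverse demand: P = 150 - Q/1, so P_max = 150
Inverse supply: P = 20 + Q/1, so P_min = 20
CS = (1/2) * 65 * (150 - 85) = 4225/2
PS = (1/2) * 65 * (85 - 20) = 4225/2
TS = CS + PS = 4225/2 + 4225/2 = 4225

4225


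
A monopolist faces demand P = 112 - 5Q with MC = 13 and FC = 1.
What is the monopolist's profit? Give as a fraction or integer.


MR = MC: 112 - 10Q = 13
Q* = 99/10
P* = 112 - 5*99/10 = 125/2
Profit = (P* - MC)*Q* - FC
= (125/2 - 13)*99/10 - 1
= 99/2*99/10 - 1
= 9801/20 - 1 = 9781/20

9781/20


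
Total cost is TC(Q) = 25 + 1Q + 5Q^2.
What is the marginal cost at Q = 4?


MC = dTC/dQ = 1 + 2*5*Q
At Q = 4:
MC = 1 + 10*4
MC = 1 + 40 = 41

41


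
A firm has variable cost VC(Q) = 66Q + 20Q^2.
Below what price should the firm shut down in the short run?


AVC(Q) = VC(Q)/Q = 66 + 20Q
AVC is increasing in Q, so minimum AVC is at Q -> 0+.
Min AVC = 66
The firm should shut down if P < 66.

66


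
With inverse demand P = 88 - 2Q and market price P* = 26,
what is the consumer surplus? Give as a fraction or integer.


Maximum willingness to pay (at Q=0): P_max = 88
Quantity demanded at P* = 26:
Q* = (88 - 26)/2 = 31
CS = (1/2) * Q* * (P_max - P*)
CS = (1/2) * 31 * (88 - 26)
CS = (1/2) * 31 * 62 = 961

961


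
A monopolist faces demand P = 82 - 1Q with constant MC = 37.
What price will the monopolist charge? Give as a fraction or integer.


MR = 82 - 2Q
Set MR = MC: 82 - 2Q = 37
Q* = 45/2
Substitute into demand:
P* = 82 - 1*45/2 = 119/2

119/2


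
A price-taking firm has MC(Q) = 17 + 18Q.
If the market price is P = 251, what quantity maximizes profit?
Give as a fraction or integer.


In perfect competition, profit is maximized where P = MC.
251 = 17 + 18Q
234 = 18Q
Q* = 234/18 = 13

13


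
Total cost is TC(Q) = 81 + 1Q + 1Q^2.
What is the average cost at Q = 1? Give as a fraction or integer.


TC(1) = 81 + 1*1 + 1*1^2
TC(1) = 81 + 1 + 1 = 83
AC = TC/Q = 83/1 = 83

83


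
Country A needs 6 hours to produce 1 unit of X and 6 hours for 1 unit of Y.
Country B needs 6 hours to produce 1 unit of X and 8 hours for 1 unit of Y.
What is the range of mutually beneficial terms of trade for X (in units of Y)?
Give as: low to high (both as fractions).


Opportunity cost of X for Country A = hours_X / hours_Y = 6/6 = 1 units of Y
Opportunity cost of X for Country B = hours_X / hours_Y = 6/8 = 3/4 units of Y
Terms of trade must be between the two opportunity costs.
Range: 3/4 to 1

3/4 to 1


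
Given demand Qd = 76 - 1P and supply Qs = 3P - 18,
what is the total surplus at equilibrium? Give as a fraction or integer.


Find equilibrium: 76 - 1P = 3P - 18
76 + 18 = 4P
P* = 94/4 = 47/2
Q* = 3*47/2 - 18 = 105/2
Inverse demand: P = 76 - Q/1, so P_max = 76
Inverse supply: P = 6 + Q/3, so P_min = 6
CS = (1/2) * 105/2 * (76 - 47/2) = 11025/8
PS = (1/2) * 105/2 * (47/2 - 6) = 3675/8
TS = CS + PS = 11025/8 + 3675/8 = 3675/2

3675/2


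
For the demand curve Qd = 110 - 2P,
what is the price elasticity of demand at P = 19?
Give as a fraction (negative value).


dQ/dP = -2
At P = 19: Q = 110 - 2*19 = 72
E = (dQ/dP)(P/Q) = (-2)(19/72) = -19/36

-19/36


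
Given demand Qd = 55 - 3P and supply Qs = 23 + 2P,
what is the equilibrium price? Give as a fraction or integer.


At equilibrium, Qd = Qs.
55 - 3P = 23 + 2P
55 - 23 = 3P + 2P
32 = 5P
P* = 32/5 = 32/5

32/5


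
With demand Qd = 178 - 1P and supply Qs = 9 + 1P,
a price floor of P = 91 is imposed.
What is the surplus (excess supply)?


At P = 91:
Qd = 178 - 1*91 = 87
Qs = 9 + 1*91 = 100
Surplus = Qs - Qd = 100 - 87 = 13

13


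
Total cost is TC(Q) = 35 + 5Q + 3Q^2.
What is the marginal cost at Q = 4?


MC = dTC/dQ = 5 + 2*3*Q
At Q = 4:
MC = 5 + 6*4
MC = 5 + 24 = 29

29


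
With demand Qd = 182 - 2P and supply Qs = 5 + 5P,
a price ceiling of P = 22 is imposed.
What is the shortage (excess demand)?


At P = 22:
Qd = 182 - 2*22 = 138
Qs = 5 + 5*22 = 115
Shortage = Qd - Qs = 138 - 115 = 23

23


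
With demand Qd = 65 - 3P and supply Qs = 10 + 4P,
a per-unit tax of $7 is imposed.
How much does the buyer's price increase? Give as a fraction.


With a per-unit tax, the buyer's price increase depends on relative slopes.
Supply slope: d = 4, Demand slope: b = 3
Buyer's price increase = d * tax / (b + d)
= 4 * 7 / (3 + 4)
= 28 / 7 = 4

4


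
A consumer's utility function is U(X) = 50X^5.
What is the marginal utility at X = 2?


MU = dU/dX = 50*5*X^(5-1)
MU = 250*X^4
At X = 2:
MU = 250 * 2^4
MU = 250 * 16 = 4000

4000


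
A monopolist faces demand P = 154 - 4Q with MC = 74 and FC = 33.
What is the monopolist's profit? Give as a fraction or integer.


MR = MC: 154 - 8Q = 74
Q* = 10
P* = 154 - 4*10 = 114
Profit = (P* - MC)*Q* - FC
= (114 - 74)*10 - 33
= 40*10 - 33
= 400 - 33 = 367

367


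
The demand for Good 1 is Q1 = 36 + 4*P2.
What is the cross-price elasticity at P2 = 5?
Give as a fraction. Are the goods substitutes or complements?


dQ1/dP2 = 4
At P2 = 5: Q1 = 36 + 4*5 = 56
Exy = (dQ1/dP2)(P2/Q1) = 4 * 5 / 56 = 5/14
Since Exy > 0, the goods are substitutes.

5/14 (substitutes)


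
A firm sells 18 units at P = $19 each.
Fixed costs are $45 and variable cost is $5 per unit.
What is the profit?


Total Revenue = P * Q = 19 * 18 = $342
Total Cost = FC + VC*Q = 45 + 5*18 = $135
Profit = TR - TC = 342 - 135 = $207

$207


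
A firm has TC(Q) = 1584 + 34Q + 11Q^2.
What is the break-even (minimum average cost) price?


AC(Q) = 1584/Q + 34 + 11Q
To minimize: dAC/dQ = -1584/Q^2 + 11 = 0
Q^2 = 1584/11 = 144
Q* = 12
Min AC = 1584/12 + 34 + 11*12
Min AC = 132 + 34 + 132 = 298

298


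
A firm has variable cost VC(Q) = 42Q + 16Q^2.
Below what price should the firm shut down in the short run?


AVC(Q) = VC(Q)/Q = 42 + 16Q
AVC is increasing in Q, so minimum AVC is at Q -> 0+.
Min AVC = 42
The firm should shut down if P < 42.

42


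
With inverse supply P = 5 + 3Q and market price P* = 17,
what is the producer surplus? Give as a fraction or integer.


Minimum supply price (at Q=0): P_min = 5
Quantity supplied at P* = 17:
Q* = (17 - 5)/3 = 4
PS = (1/2) * Q* * (P* - P_min)
PS = (1/2) * 4 * (17 - 5)
PS = (1/2) * 4 * 12 = 24

24


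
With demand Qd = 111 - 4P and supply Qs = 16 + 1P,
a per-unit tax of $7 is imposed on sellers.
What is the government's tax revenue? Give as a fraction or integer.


With tax on sellers, new supply: Qs' = 16 + 1(P - 7)
= 9 + 1P
New equilibrium quantity:
Q_new = 147/5
Tax revenue = tax * Q_new = 7 * 147/5 = 1029/5

1029/5


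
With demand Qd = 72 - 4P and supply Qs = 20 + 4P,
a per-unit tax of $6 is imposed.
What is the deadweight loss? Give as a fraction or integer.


Pre-tax equilibrium quantity: Q* = 46
Post-tax equilibrium quantity: Q_tax = 34
Reduction in quantity: Q* - Q_tax = 12
DWL = (1/2) * tax * (Q* - Q_tax)
DWL = (1/2) * 6 * 12 = 36

36


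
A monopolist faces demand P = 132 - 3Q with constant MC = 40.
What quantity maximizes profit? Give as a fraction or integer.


TR = P*Q = (132 - 3Q)Q = 132Q - 3Q^2
MR = dTR/dQ = 132 - 6Q
Set MR = MC:
132 - 6Q = 40
92 = 6Q
Q* = 92/6 = 46/3

46/3


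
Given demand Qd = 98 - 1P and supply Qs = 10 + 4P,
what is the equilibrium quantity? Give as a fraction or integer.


First find equilibrium price:
98 - 1P = 10 + 4P
P* = 88/5 = 88/5
Then substitute into demand:
Q* = 98 - 1 * 88/5 = 402/5

402/5


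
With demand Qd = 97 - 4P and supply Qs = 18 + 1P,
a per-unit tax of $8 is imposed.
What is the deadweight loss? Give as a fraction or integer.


Pre-tax equilibrium quantity: Q* = 169/5
Post-tax equilibrium quantity: Q_tax = 137/5
Reduction in quantity: Q* - Q_tax = 32/5
DWL = (1/2) * tax * (Q* - Q_tax)
DWL = (1/2) * 8 * 32/5 = 128/5

128/5


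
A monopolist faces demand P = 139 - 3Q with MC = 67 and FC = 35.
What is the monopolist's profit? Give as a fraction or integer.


MR = MC: 139 - 6Q = 67
Q* = 12
P* = 139 - 3*12 = 103
Profit = (P* - MC)*Q* - FC
= (103 - 67)*12 - 35
= 36*12 - 35
= 432 - 35 = 397

397


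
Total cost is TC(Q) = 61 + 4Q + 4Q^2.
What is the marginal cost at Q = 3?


MC = dTC/dQ = 4 + 2*4*Q
At Q = 3:
MC = 4 + 8*3
MC = 4 + 24 = 28

28


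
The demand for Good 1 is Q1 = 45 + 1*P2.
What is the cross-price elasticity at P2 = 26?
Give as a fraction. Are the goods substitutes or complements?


dQ1/dP2 = 1
At P2 = 26: Q1 = 45 + 1*26 = 71
Exy = (dQ1/dP2)(P2/Q1) = 1 * 26 / 71 = 26/71
Since Exy > 0, the goods are substitutes.

26/71 (substitutes)


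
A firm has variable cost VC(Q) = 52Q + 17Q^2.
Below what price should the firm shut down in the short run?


AVC(Q) = VC(Q)/Q = 52 + 17Q
AVC is increasing in Q, so minimum AVC is at Q -> 0+.
Min AVC = 52
The firm should shut down if P < 52.

52


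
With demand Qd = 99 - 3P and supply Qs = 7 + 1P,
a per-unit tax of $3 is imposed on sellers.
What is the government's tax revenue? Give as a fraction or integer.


With tax on sellers, new supply: Qs' = 7 + 1(P - 3)
= 4 + 1P
New equilibrium quantity:
Q_new = 111/4
Tax revenue = tax * Q_new = 3 * 111/4 = 333/4

333/4


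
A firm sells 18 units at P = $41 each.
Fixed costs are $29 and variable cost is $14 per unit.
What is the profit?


Total Revenue = P * Q = 41 * 18 = $738
Total Cost = FC + VC*Q = 29 + 14*18 = $281
Profit = TR - TC = 738 - 281 = $457

$457


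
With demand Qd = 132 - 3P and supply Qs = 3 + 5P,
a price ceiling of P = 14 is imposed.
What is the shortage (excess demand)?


At P = 14:
Qd = 132 - 3*14 = 90
Qs = 3 + 5*14 = 73
Shortage = Qd - Qs = 90 - 73 = 17

17


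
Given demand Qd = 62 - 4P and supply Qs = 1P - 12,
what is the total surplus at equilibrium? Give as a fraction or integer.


Find equilibrium: 62 - 4P = 1P - 12
62 + 12 = 5P
P* = 74/5 = 74/5
Q* = 1*74/5 - 12 = 14/5
Inverse demand: P = 31/2 - Q/4, so P_max = 31/2
Inverse supply: P = 12 + Q/1, so P_min = 12
CS = (1/2) * 14/5 * (31/2 - 74/5) = 49/50
PS = (1/2) * 14/5 * (74/5 - 12) = 98/25
TS = CS + PS = 49/50 + 98/25 = 49/10

49/10


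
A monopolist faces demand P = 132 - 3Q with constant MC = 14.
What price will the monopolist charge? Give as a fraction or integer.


MR = 132 - 6Q
Set MR = MC: 132 - 6Q = 14
Q* = 59/3
Substitute into demand:
P* = 132 - 3*59/3 = 73

73


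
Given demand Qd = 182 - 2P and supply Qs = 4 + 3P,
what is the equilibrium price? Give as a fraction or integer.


At equilibrium, Qd = Qs.
182 - 2P = 4 + 3P
182 - 4 = 2P + 3P
178 = 5P
P* = 178/5 = 178/5

178/5


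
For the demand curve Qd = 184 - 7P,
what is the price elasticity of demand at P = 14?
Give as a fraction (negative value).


dQ/dP = -7
At P = 14: Q = 184 - 7*14 = 86
E = (dQ/dP)(P/Q) = (-7)(14/86) = -49/43

-49/43


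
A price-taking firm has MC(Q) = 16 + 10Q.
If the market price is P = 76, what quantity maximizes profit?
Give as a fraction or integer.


In perfect competition, profit is maximized where P = MC.
76 = 16 + 10Q
60 = 10Q
Q* = 60/10 = 6

6


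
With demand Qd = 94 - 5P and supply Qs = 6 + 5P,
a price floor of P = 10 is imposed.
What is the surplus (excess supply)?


At P = 10:
Qd = 94 - 5*10 = 44
Qs = 6 + 5*10 = 56
Surplus = Qs - Qd = 56 - 44 = 12

12


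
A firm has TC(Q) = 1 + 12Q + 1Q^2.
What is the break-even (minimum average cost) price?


AC(Q) = 1/Q + 12 + 1Q
To minimize: dAC/dQ = -1/Q^2 + 1 = 0
Q^2 = 1/1 = 1
Q* = 1
Min AC = 1/1 + 12 + 1*1
Min AC = 1 + 12 + 1 = 14

14


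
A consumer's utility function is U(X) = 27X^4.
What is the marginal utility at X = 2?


MU = dU/dX = 27*4*X^(4-1)
MU = 108*X^3
At X = 2:
MU = 108 * 2^3
MU = 108 * 8 = 864

864


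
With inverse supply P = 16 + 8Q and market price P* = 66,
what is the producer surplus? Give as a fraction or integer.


Minimum supply price (at Q=0): P_min = 16
Quantity supplied at P* = 66:
Q* = (66 - 16)/8 = 25/4
PS = (1/2) * Q* * (P* - P_min)
PS = (1/2) * 25/4 * (66 - 16)
PS = (1/2) * 25/4 * 50 = 625/4

625/4


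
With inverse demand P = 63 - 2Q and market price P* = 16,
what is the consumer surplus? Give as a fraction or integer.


Maximum willingness to pay (at Q=0): P_max = 63
Quantity demanded at P* = 16:
Q* = (63 - 16)/2 = 47/2
CS = (1/2) * Q* * (P_max - P*)
CS = (1/2) * 47/2 * (63 - 16)
CS = (1/2) * 47/2 * 47 = 2209/4

2209/4


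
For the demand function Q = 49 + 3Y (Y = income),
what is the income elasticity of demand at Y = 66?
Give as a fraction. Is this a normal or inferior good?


dQ/dY = 3
At Y = 66: Q = 49 + 3*66 = 247
Ey = (dQ/dY)(Y/Q) = 3 * 66 / 247 = 198/247
Since Ey > 0, this is a normal good.

198/247 (normal good)


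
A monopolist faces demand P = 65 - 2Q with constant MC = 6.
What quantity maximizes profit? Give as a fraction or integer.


TR = P*Q = (65 - 2Q)Q = 65Q - 2Q^2
MR = dTR/dQ = 65 - 4Q
Set MR = MC:
65 - 4Q = 6
59 = 4Q
Q* = 59/4 = 59/4

59/4


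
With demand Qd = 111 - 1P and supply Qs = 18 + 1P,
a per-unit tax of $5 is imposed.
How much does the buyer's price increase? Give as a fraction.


With a per-unit tax, the buyer's price increase depends on relative slopes.
Supply slope: d = 1, Demand slope: b = 1
Buyer's price increase = d * tax / (b + d)
= 1 * 5 / (1 + 1)
= 5 / 2 = 5/2

5/2


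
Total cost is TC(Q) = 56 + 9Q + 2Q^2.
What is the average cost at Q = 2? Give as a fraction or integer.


TC(2) = 56 + 9*2 + 2*2^2
TC(2) = 56 + 18 + 8 = 82
AC = TC/Q = 82/2 = 41

41


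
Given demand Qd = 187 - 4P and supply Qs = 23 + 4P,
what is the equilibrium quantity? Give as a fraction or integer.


First find equilibrium price:
187 - 4P = 23 + 4P
P* = 164/8 = 41/2
Then substitute into demand:
Q* = 187 - 4 * 41/2 = 105

105


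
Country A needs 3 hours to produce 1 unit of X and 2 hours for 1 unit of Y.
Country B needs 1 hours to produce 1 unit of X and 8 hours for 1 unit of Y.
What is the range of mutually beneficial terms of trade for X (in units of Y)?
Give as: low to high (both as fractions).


Opportunity cost of X for Country A = hours_X / hours_Y = 3/2 = 3/2 units of Y
Opportunity cost of X for Country B = hours_X / hours_Y = 1/8 = 1/8 units of Y
Terms of trade must be between the two opportunity costs.
Range: 1/8 to 3/2

1/8 to 3/2


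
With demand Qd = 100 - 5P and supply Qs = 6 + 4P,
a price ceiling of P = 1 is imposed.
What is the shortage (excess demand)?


At P = 1:
Qd = 100 - 5*1 = 95
Qs = 6 + 4*1 = 10
Shortage = Qd - Qs = 95 - 10 = 85

85
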